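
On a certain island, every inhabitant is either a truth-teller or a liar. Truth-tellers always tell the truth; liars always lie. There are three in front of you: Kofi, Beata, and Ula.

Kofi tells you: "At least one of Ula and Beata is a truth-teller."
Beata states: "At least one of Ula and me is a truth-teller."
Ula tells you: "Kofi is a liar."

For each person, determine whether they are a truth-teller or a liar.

Consider Kofi. Suppose Kofi is a liar.
Then no assignment of the remaining roles makes every statement match its speaker's type — contradiction.
So Kofi is a truth-teller.
With that fixed, Ula's statement is false, so Ula is a liar.
Consider Beata. Suppose Beata is a liar.
Then Kofi's statement comes out false, contradicting Kofi being a truth-teller.
So Beata is a truth-teller.

Kofi: truth-teller, Beata: truth-teller, Ula: liar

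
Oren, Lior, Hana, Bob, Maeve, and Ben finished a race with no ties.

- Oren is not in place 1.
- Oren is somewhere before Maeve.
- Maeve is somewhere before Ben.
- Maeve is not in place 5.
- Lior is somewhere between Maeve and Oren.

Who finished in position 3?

With clues 1–3, Ben is ruled out for place 3.
With clues 1–5, Bob, Hana, Maeve, and Oren are ruled out for place 3.
So place 3 is Lior.

Lior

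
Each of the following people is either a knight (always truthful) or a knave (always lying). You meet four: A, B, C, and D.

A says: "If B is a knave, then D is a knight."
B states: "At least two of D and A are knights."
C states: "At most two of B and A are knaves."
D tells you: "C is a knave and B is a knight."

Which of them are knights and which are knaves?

Regardless of anyone's role, C's statement is true, so C is a knight.
With that fixed, D's statement is false, so D is a knave.
With that fixed, B's statement is false, so B is a knave.
With that fixed, A's statement is false, so A is a knave.

A: knave, B: knave, C: knight, D: knave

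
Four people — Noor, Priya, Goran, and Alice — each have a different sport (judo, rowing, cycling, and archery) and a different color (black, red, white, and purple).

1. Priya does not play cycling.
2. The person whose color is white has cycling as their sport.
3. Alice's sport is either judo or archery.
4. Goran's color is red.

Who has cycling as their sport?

Noor

Clue 1 rules out Priya for the one with sport cycling.
With clues 1–3, Alice is impossible for the one with sport cycling.
With clues 1–4, Goran is impossible for the one with sport cycling.
That leaves Noor.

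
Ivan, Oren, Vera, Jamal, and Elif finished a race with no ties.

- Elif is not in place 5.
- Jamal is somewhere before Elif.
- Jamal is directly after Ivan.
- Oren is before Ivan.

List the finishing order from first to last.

From clue 1: Elif is in {1,2,3,4}.
From clues 1–2: Jamal is in {1,2,3}.
From clues 1–3: Ivan is in {1,2}.
From clues 1–4: Oren → place 1, Ivan → place 2, Jamal → place 3, Elif → place 4, Vera → place 5.

Oren, Ivan, Jamal, Elif, Vera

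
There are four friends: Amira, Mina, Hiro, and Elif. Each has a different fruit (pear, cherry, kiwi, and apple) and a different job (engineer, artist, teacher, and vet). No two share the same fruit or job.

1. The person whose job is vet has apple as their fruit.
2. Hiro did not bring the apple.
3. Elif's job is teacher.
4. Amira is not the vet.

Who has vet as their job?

With clues 1–2, Hiro is impossible for the one with job vet.
With clues 1–3, Elif is impossible for the one with job vet.
With clues 1–4, Amira is impossible for the one with job vet.
That leaves Mina.

Mina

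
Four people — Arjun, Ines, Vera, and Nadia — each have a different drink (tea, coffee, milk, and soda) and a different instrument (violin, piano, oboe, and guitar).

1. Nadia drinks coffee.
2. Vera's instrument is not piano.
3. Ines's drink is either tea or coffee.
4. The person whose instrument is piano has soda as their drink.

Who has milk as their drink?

Clue 1 rules out Nadia for the one with drink milk.
With clues 1–3, Ines is impossible for the one with drink milk.
With clues 1–4, Arjun is impossible for the one with drink milk.
That leaves Vera.

Vera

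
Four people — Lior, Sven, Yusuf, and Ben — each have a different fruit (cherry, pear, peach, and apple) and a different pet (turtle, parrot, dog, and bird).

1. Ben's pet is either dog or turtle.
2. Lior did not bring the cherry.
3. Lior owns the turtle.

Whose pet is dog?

Ben

With clues 1–3, Lior, Sven, and Yusuf are impossible for the one with pet dog.
That leaves Ben.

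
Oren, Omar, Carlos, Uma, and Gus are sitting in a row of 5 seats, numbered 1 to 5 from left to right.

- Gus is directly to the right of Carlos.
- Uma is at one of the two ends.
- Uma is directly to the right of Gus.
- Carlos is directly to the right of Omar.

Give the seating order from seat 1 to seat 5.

Oren, Omar, Carlos, Gus, Uma

From clue 1: Carlos is in {1,2,3,4}.
From clues 1–2: Uma is in {1,5}.
From clues 1–3: Carlos → seat 3, Gus → seat 4, Uma → seat 5.
From clues 1–4: Oren → seat 1, Omar → seat 2.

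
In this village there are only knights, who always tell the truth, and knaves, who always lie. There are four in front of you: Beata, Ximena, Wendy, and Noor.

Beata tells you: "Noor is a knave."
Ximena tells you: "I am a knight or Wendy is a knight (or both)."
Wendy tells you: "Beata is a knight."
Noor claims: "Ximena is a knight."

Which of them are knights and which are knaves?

Beata: knave, Ximena: knight, Wendy: knave, Noor: knight

Consider Beata. Suppose Beata is a knight.
Then no assignment of the remaining roles makes every statement match its speaker's type — contradiction.
So Beata is a knave.
With that fixed, Wendy's statement is false, so Wendy is a knave.
Consider Ximena. Suppose Ximena is a knave.
Then no assignment of the remaining roles makes every statement match its speaker's type — contradiction.
So Ximena is a knight.
With that fixed, Noor's statement is true, so Noor is a knight.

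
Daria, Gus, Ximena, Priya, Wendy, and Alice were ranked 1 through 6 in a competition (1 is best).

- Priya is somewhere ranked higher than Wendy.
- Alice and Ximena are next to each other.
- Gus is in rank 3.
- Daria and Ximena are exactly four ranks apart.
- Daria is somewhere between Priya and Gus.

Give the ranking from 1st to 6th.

From clue 1: Priya is in {1,2,3,4,5}.
From clues 1–3: Gus → rank 3.
From clues 1–4: Priya is in {1,2,4}.
From clues 1–5: Priya → rank 1, Daria → rank 2, Wendy → rank 4, Alice → rank 5, Ximena → rank 6.

Priya, Daria, Gus, Wendy, Alice, Ximena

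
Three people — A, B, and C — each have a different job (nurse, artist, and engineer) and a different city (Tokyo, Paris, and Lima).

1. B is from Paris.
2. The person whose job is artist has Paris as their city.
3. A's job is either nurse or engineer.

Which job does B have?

With clues 1–2, engineer and nurse are impossible for B's job.
That leaves artist.

artist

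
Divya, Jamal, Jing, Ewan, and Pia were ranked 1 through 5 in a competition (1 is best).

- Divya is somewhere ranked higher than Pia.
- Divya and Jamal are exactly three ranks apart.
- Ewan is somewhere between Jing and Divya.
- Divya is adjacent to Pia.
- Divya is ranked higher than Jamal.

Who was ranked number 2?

With clues 1–2, Jamal is ruled out for rank 2.
With clues 1–3, Divya is ruled out for rank 2.
With clues 1–4, Ewan is ruled out for rank 2.
With clues 1–5, Jing is ruled out for rank 2.
So rank 2 is Pia.

Pia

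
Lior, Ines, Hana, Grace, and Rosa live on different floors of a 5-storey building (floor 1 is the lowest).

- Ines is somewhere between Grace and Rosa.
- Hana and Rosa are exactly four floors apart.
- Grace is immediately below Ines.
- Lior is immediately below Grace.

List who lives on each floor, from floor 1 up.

From clue 1: Ines is in {2,3,4}.
From clues 1–2: Hana is in {1,5}.
From clues 1–3: Hana → floor 1, Rosa → floor 5.
From clues 1–4: Lior → floor 2, Grace → floor 3, Ines → floor 4.

Hana, Lior, Grace, Ines, Rosa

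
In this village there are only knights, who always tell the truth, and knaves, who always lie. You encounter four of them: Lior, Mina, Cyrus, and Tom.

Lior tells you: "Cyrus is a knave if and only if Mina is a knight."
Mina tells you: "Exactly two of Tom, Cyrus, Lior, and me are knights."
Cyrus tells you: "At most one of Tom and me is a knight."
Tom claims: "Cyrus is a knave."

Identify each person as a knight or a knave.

Lior: knave, Mina: knight, Cyrus: knight, Tom: knave

Consider Lior. Suppose Lior is a knight.
Then no assignment of the remaining roles makes every statement match its speaker's type — contradiction.
So Lior is a knave.
Consider Mina. Suppose Mina is a knave.
Then no assignment of the remaining roles makes every statement match its speaker's type — contradiction.
So Mina is a knight.
Consider Cyrus. Suppose Cyrus is a knave.
Then Lior's statement comes out true, contradicting Lior being a knave.
So Cyrus is a knight.
With that fixed, Tom's statement is false, so Tom is a knave.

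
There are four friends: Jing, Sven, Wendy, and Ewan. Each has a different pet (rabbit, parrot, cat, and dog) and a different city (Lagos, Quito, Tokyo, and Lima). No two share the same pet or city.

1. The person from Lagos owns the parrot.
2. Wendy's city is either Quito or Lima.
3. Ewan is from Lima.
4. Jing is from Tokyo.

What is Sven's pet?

parrot

With clues 1–4, cat, dog, and rabbit are impossible for Sven's pet.
That leaves parrot.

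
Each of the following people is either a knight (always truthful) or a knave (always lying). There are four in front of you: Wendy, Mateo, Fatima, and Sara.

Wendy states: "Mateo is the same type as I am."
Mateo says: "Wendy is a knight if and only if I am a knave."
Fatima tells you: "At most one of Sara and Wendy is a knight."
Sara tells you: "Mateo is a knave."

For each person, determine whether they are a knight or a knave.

Wendy: knave, Mateo: knight, Fatima: knight, Sara: knave

Consider Wendy. Suppose Wendy is a knight.
Then whichever role Mateo has, Mateo's statement has the wrong truth value — contradiction.
So Wendy is a knave.
With that fixed, Fatima's statement is true, so Fatima is a knight.
Consider Mateo. Suppose Mateo is a knave.
Then Wendy's statement comes out true, contradicting Wendy being a knave.
So Mateo is a knight.
With that fixed, Sara's statement is false, so Sara is a knave.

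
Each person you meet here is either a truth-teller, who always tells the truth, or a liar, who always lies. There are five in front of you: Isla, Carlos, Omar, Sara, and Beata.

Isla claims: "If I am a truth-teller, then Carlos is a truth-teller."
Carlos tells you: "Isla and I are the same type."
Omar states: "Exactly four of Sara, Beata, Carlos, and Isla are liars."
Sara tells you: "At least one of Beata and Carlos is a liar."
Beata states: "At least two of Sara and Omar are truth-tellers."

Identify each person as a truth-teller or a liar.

Consider Isla. Suppose Isla is a liar.
Then Isla's own statement would have to be false, but it can't be — contradiction.
So Isla is a truth-teller.
With that fixed, Omar's statement is false, so Omar is a liar.
With that fixed, Beata's statement is false, so Beata is a liar.
With that fixed, Sara's statement is true, so Sara is a truth-teller.
Consider Carlos. Suppose Carlos is a liar.
Then Isla's statement comes out false, contradicting Isla being a truth-teller.
So Carlos is a truth-teller.

Isla: truth-teller, Carlos: truth-teller, Omar: liar, Sara: truth-teller, Beata: liar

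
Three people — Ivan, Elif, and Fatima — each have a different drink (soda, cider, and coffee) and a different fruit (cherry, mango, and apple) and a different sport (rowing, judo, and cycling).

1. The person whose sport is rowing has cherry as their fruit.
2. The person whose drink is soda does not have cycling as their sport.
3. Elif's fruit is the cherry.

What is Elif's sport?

rowing

With clues 1–3, cycling and judo are impossible for Elif's sport.
That leaves rowing.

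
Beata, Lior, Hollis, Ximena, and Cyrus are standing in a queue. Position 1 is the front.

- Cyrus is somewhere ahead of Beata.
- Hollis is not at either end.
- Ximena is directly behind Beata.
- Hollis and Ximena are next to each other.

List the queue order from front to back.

From clue 1: Beata is in {2,3,4,5}.
From clues 1–2: Hollis is in {2,3,4}.
From clues 1–3: Beata is in {2,3,4}.
From clues 1–4: Cyrus → position 1, Beata → position 2, Ximena → position 3, Hollis → position 4, Lior → position 5.

Cyrus, Beata, Ximena, Hollis, Lior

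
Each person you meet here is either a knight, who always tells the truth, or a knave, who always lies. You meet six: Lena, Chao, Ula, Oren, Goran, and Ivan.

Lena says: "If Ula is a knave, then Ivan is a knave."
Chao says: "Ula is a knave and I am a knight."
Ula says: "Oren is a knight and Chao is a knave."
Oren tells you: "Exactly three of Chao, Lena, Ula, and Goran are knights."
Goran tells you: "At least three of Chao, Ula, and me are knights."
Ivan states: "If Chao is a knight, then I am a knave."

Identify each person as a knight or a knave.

Lena: knave, Chao: knave, Ula: knave, Oren: knave, Goran: knave, Ivan: knight

Consider Lena. Suppose Lena is a knight.
Then no assignment of the remaining roles makes every statement match its speaker's type — contradiction.
So Lena is a knave.
Consider Chao. Suppose Chao is a knight.
Then whichever role Ivan has, Ivan's statement has the wrong truth value — contradiction.
So Chao is a knave.
With that fixed, Oren's statement is false, so Oren is a knave.
With that fixed, Goran's statement is false, so Goran is a knave.
With that fixed, Ivan's statement is true, so Ivan is a knight.
With that fixed, Ula's statement is false, so Ula is a knave.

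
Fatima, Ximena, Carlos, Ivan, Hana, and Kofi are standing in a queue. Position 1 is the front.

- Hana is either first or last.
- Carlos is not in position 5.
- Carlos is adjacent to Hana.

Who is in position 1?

With clues 1–3, Carlos, Fatima, Ivan, Kofi, and Ximena are ruled out for position 1.
So position 1 is Hana.

Hana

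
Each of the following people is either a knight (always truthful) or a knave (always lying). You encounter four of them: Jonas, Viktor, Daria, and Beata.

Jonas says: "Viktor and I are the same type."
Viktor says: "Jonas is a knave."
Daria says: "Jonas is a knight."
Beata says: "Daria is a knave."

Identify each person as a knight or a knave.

Consider Jonas. Suppose Jonas is a knight.
Then no assignment of the remaining roles makes every statement match its speaker's type — contradiction.
So Jonas is a knave.
With that fixed, Viktor's statement is true, so Viktor is a knight.
With that fixed, Daria's statement is false, so Daria is a knave.
With that fixed, Beata's statement is true, so Beata is a knight.

Jonas: knave, Viktor: knight, Daria: knave, Beata: knight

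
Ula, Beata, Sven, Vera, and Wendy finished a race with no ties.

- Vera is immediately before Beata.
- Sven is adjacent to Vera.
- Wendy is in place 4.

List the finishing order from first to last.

Sven, Vera, Beata, Wendy, Ula

From clue 1: Beata is in {2,3,4,5}.
From clues 1–2: Beata is in {3,4,5}.
From clues 1–3: Sven → place 1, Vera → place 2, Beata → place 3, Wendy → place 4, Ula → place 5.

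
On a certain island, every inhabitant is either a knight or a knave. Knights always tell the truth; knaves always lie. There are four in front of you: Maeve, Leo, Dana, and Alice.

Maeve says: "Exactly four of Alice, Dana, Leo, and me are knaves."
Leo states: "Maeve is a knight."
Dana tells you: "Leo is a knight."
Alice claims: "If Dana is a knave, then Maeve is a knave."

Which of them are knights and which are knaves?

Maeve: knave, Leo: knave, Dana: knave, Alice: knight

Consider Maeve. Suppose Maeve is a knight.
Then Maeve's own statement would have to be true, but it can't be — contradiction.
So Maeve is a knave.
With that fixed, Leo's statement is false, so Leo is a knave.
With that fixed, Dana's statement is false, so Dana is a knave.
With that fixed, Alice's statement is true, so Alice is a knight.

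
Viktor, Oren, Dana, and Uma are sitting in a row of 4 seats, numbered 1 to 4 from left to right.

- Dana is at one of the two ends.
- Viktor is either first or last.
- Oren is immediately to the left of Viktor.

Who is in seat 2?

Uma

With clue 1, Dana is ruled out for seat 2.
With clues 1–2, Viktor is ruled out for seat 2.
With clues 1–3, Oren is ruled out for seat 2.
So seat 2 is Uma.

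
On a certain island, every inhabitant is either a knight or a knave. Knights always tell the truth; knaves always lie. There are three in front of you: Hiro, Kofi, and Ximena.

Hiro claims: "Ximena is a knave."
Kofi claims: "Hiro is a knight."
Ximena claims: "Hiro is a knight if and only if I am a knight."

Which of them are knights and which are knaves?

Hiro: knight, Kofi: knight, Ximena: knave

Consider Hiro. Suppose Hiro is a knave.
Then whichever role Ximena has, Ximena's statement has the wrong truth value — contradiction.
So Hiro is a knight.
With that fixed, Kofi's statement is true, so Kofi is a knight.
Consider Ximena. Suppose Ximena is a knight.
Then Hiro's statement comes out false, contradicting Hiro being a knight.
So Ximena is a knave.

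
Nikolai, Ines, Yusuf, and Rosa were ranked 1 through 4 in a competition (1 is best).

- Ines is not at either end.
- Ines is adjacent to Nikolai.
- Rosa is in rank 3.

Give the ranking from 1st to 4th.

From clue 1: Ines is in {2,3}.
From clues 1–3: Nikolai → rank 1, Ines → rank 2, Rosa → rank 3, Yusuf → rank 4.

Nikolai, Ines, Rosa, Yusuf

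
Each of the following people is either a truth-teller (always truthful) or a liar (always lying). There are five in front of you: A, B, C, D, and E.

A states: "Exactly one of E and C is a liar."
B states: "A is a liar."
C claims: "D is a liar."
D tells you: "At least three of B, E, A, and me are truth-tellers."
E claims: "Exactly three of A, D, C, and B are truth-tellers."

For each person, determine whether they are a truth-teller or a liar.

Consider A. Suppose A is a liar.
Then no assignment of the remaining roles makes every statement match its speaker's type — contradiction.
So A is a truth-teller.
With that fixed, B's statement is false, so B is a liar.
Consider C. Suppose C is a liar.
Then no assignment of the remaining roles makes every statement match its speaker's type — contradiction.
So C is a truth-teller.
Consider D. Suppose D is a truth-teller.
Then C's statement comes out false, contradicting C being a truth-teller.
So D is a liar.
With that fixed, E's statement is false, so E is a liar.

A: truth-teller, B: liar, C: truth-teller, D: liar, E: liar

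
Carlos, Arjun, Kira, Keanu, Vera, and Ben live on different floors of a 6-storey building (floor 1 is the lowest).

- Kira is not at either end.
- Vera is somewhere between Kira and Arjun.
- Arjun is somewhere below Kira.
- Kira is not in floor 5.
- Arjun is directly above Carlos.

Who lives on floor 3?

With clues 1–4, Arjun is ruled out for floor 3.
With clues 1–5, Ben, Carlos, Keanu, and Kira are ruled out for floor 3.
So floor 3 is Vera.

Vera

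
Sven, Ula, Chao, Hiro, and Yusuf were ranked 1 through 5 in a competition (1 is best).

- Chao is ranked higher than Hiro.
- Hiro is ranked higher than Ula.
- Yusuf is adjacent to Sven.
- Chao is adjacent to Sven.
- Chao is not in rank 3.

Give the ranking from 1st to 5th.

From clue 1: Chao is in {1,2,3,4}.
From clues 1–2: Ula is in {3,4,5}.
From clues 1–3: Ula is in {3,5}.
From clues 1–4: Sven → rank 2, Hiro → rank 4, Ula → rank 5.
From clues 1–5: Chao → rank 1, Yusuf → rank 3.

Chao, Sven, Yusuf, Hiro, Ula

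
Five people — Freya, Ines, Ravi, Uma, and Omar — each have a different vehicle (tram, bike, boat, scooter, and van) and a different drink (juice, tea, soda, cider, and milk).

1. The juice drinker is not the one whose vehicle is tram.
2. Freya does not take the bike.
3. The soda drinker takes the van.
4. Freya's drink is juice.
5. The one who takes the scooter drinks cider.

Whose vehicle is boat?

Freya

With clues 1–5, Ines, Omar, Ravi, and Uma are impossible for the one with vehicle boat.
That leaves Freya.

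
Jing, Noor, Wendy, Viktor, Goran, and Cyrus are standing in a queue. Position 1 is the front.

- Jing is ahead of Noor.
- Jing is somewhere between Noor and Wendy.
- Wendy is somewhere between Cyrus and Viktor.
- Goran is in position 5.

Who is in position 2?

Wendy

With clues 1–2, Noor is ruled out for position 2.
With clues 1–3, Jing is ruled out for position 2.
With clues 1–4, Cyrus, Goran, and Viktor are ruled out for position 2.
So position 2 is Wendy.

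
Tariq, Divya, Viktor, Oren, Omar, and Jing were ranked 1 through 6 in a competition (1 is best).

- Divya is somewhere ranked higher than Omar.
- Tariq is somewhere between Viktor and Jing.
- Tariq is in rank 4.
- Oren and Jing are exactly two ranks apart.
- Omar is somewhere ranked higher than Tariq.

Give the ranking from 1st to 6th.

Divya, Omar, Jing, Tariq, Oren, Viktor

From clue 1: Divya is in {1,2,3,4,5}.
From clues 1–2: Tariq is in {2,3,4,5}.
From clues 1–3: Tariq → rank 4.
From clues 1–4: Divya is in {1,2}.
From clues 1–5: Divya → rank 1, Omar → rank 2, Jing → rank 3, Oren → rank 5, Viktor → rank 6.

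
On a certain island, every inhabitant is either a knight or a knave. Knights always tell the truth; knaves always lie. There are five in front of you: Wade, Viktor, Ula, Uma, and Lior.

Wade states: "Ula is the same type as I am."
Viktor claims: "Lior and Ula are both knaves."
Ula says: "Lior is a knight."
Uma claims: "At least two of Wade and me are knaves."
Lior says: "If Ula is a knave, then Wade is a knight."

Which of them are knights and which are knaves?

Consider Wade. Suppose Wade is a knave.
Then whichever role Uma has, Uma's statement has the wrong truth value — contradiction.
So Wade is a knight.
With that fixed, Uma's statement is false, so Uma is a knave.
With that fixed, Lior's statement is true, so Lior is a knight.
With that fixed, Viktor's statement is false, so Viktor is a knave.
With that fixed, Ula's statement is true, so Ula is a knight.

Wade: knight, Viktor: knave, Ula: knight, Uma: knave, Lior: knight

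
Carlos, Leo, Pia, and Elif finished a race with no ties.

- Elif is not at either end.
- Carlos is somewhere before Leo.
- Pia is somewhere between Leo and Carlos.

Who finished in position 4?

With clue 1, Elif is ruled out for place 4.
With clues 1–2, Carlos is ruled out for place 4.
With clues 1–3, Pia is ruled out for place 4.
So place 4 is Leo.

Leo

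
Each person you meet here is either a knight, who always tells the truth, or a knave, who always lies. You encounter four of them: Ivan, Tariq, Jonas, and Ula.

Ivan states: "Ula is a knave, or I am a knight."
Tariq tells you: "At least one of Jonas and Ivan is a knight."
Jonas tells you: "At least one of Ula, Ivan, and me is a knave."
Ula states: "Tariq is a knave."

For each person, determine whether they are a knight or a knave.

Consider Ivan. Suppose Ivan is a knave.
Then no assignment of the remaining roles makes every statement match its speaker's type — contradiction.
So Ivan is a knight.
With that fixed, Tariq's statement is true, so Tariq is a knight.
With that fixed, Ula's statement is false, so Ula is a knave.
With that fixed, Jonas's statement is true, so Jonas is a knight.

Ivan: knight, Tariq: knight, Jonas: knight, Ula: knave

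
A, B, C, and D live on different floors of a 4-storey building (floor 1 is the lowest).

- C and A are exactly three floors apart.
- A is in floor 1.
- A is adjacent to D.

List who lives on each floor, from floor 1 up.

From clue 1: A is in {1,4}.
From clues 1–2: A → floor 1, C → floor 4.
From clues 1–3: D → floor 2, B → floor 3.

A, D, B, C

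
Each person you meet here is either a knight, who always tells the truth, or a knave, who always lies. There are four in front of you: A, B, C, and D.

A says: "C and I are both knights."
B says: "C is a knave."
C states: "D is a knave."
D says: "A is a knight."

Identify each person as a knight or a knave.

A: knave, B: knave, C: knight, D: knave

Consider A. Suppose A is a knight.
Then no assignment of the remaining roles makes every statement match its speaker's type — contradiction.
So A is a knave.
With that fixed, D's statement is false, so D is a knave.
With that fixed, C's statement is true, so C is a knight.
With that fixed, B's statement is false, so B is a knave.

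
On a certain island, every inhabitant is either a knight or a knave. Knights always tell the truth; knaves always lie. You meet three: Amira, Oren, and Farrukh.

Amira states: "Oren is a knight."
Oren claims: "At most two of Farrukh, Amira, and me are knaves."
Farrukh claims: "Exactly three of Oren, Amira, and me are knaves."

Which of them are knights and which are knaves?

Amira: knight, Oren: knight, Farrukh: knave

Consider Amira. Suppose Amira is a knave.
Then no assignment of the remaining roles makes every statement match its speaker's type — contradiction.
So Amira is a knight.
With that fixed, Oren's statement is true, so Oren is a knight.
With that fixed, Farrukh's statement is false, so Farrukh is a knave.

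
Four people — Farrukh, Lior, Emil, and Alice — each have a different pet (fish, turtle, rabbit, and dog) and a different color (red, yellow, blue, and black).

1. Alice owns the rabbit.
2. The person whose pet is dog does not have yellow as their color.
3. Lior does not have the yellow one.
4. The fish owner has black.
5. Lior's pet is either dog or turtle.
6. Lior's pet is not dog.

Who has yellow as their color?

With clues 1–3, Lior is impossible for the one with color yellow.
With clues 1–6, Emil and Farrukh are impossible for the one with color yellow.
That leaves Alice.

Alice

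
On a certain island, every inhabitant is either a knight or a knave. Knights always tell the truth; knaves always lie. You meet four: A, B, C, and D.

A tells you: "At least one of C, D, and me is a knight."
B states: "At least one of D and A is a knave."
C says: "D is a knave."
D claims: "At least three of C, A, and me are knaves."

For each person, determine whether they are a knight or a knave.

Consider A. Suppose A is a knave.
Then no assignment of the remaining roles makes every statement match its speaker's type — contradiction.
So A is a knight.
With that fixed, D's statement is false, so D is a knave.
With that fixed, B's statement is true, so B is a knight.
With that fixed, C's statement is true, so C is a knight.

A: knight, B: knight, C: knight, D: knave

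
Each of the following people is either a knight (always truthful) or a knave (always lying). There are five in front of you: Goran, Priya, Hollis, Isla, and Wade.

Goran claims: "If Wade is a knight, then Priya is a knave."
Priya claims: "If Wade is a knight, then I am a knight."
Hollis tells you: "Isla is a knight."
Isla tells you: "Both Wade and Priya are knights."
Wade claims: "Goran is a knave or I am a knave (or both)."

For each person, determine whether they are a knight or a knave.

Goran: knave, Priya: knight, Hollis: knight, Isla: knight, Wade: knight

Consider Goran. Suppose Goran is a knight.
Then whichever role Wade has, Wade's statement has the wrong truth value — contradiction.
So Goran is a knave.
With that fixed, Wade's statement is true, so Wade is a knight.
Consider Priya. Suppose Priya is a knave.
Then Goran's statement comes out true, contradicting Goran being a knave.
So Priya is a knight.
With that fixed, Isla's statement is true, so Isla is a knight.
With that fixed, Hollis's statement is true, so Hollis is a knight.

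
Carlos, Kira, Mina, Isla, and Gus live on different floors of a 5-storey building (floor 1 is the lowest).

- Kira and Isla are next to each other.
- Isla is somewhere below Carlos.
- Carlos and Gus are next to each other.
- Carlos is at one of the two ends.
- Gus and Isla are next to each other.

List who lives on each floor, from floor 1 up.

Mina, Kira, Isla, Gus, Carlos

From clues 1–2: Carlos is in {3,4,5}.
From clues 1–4: Gus → floor 4, Carlos → floor 5.
From clues 1–5: Mina → floor 1, Kira → floor 2, Isla → floor 3.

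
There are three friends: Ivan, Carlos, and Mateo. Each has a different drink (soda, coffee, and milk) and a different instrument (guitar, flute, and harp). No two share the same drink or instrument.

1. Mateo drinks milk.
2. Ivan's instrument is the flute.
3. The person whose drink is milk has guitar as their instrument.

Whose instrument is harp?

With clues 1–2, Ivan is impossible for the one with instrument harp.
With clues 1–3, Mateo is impossible for the one with instrument harp.
That leaves Carlos.

Carlos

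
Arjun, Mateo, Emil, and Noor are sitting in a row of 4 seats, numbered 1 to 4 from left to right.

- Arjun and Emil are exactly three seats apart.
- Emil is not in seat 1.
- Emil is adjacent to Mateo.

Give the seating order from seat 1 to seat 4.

From clue 1: Arjun is in {1,4}.
From clues 1–2: Arjun → seat 1, Emil → seat 4.
From clues 1–3: Noor → seat 2, Mateo → seat 3.

Arjun, Noor, Mateo, Emil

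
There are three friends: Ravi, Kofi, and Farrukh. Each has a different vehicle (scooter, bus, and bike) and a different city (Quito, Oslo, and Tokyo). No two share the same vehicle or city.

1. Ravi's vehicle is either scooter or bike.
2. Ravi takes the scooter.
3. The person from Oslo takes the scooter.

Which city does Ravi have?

Oslo

With clues 1–3, Quito and Tokyo are impossible for Ravi's city.
That leaves Oslo.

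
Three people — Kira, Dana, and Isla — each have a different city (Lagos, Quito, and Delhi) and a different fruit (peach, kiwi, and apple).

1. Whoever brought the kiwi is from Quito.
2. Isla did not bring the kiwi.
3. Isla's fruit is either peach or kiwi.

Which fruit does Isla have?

With clues 1–2, kiwi is impossible for Isla's fruit.
With clues 1–3, apple is impossible for Isla's fruit.
That leaves peach.

peach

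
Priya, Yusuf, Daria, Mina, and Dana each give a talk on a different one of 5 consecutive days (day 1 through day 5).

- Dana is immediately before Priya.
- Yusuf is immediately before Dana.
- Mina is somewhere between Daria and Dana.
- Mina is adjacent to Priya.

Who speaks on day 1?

With clue 1, Priya is ruled out for day 1.
With clues 1–2, Dana is ruled out for day 1.
With clues 1–3, Mina is ruled out for day 1.
With clues 1–4, Daria is ruled out for day 1.
So day 1 is Yusuf.

Yusuf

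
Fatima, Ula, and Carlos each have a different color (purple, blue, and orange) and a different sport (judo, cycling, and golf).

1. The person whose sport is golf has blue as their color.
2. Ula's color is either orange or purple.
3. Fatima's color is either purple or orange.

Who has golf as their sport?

With clues 1–2, Ula is impossible for the one with sport golf.
With clues 1–3, Fatima is impossible for the one with sport golf.
That leaves Carlos.

Carlos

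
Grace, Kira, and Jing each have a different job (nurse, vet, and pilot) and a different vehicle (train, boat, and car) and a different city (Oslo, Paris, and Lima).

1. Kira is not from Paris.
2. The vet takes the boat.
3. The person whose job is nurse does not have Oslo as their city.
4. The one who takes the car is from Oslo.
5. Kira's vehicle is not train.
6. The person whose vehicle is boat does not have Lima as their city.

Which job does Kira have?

With clues 1–5, nurse is impossible for Kira's job.
With clues 1–6, vet is impossible for Kira's job.
That leaves pilot.

pilot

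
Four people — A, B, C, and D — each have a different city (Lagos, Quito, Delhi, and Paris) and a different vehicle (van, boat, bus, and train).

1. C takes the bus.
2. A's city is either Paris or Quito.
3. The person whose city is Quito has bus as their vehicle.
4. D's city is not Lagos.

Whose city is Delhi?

D

With clues 1–2, A is impossible for the one with city Delhi.
With clues 1–3, C is impossible for the one with city Delhi.
With clues 1–4, B is impossible for the one with city Delhi.
That leaves D.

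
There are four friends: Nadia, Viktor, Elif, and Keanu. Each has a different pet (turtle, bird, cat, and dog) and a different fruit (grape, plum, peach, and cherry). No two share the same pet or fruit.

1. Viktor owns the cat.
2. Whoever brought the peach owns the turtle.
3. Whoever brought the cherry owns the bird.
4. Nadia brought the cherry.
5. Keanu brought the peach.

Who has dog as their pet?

Clue 1 rules out Viktor for the one with pet dog.
With clues 1–4, Nadia is impossible for the one with pet dog.
With clues 1–5, Keanu is impossible for the one with pet dog.
That leaves Elif.

Elif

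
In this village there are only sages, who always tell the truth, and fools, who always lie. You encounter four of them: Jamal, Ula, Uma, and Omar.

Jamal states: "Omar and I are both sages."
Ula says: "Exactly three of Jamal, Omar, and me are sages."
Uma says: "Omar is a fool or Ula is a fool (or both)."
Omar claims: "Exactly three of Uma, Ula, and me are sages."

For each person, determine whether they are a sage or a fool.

Consider Jamal. Suppose Jamal is a sage.
Then no assignment of the remaining roles makes every statement match its speaker's type — contradiction.
So Jamal is a fool.
With that fixed, Ula's statement is false, so Ula is a fool.
With that fixed, Uma's statement is true, so Uma is a sage.
With that fixed, Omar's statement is false, so Omar is a fool.

Jamal: fool, Ula: fool, Uma: sage, Omar: fool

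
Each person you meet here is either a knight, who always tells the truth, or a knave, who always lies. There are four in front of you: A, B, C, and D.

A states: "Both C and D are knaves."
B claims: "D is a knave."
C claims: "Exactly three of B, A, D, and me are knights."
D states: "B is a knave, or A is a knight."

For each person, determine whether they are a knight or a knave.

Consider A. Suppose A is a knight.
Then no assignment of the remaining roles makes every statement match its speaker's type — contradiction.
So A is a knave.
Consider B. Suppose B is a knight.
Then no assignment of the remaining roles makes every statement match its speaker's type — contradiction.
So B is a knave.
With that fixed, C's statement is false, so C is a knave.
With that fixed, D's statement is true, so D is a knight.

A: knave, B: knave, C: knave, D: knight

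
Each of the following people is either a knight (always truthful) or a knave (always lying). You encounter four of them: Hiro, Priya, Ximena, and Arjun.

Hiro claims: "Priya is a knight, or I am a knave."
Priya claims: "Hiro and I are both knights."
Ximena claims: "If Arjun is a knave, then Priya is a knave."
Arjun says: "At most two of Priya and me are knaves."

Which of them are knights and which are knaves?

Regardless of anyone's role, Arjun's statement is true, so Arjun is a knight.
With that fixed, Ximena's statement is true, so Ximena is a knight.
Consider Hiro. Suppose Hiro is a knave.
Then Hiro's own statement would have to be false, but it can't be — contradiction.
So Hiro is a knight.
Consider Priya. Suppose Priya is a knave.
Then Hiro's statement comes out false, contradicting Hiro being a knight.
So Priya is a knight.

Hiro: knight, Priya: knight, Ximena: knight, Arjun: knight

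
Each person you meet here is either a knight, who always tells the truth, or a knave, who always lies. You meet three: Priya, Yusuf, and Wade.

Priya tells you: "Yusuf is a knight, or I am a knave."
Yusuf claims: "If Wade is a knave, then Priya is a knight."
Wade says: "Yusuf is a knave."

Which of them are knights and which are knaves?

Consider Priya. Suppose Priya is a knave.
Then Priya's own statement would have to be false, but it can't be — contradiction.
So Priya is a knight.
With that fixed, Yusuf's statement is true, so Yusuf is a knight.
With that fixed, Wade's statement is false, so Wade is a knave.

Priya: knight, Yusuf: knight, Wade: knave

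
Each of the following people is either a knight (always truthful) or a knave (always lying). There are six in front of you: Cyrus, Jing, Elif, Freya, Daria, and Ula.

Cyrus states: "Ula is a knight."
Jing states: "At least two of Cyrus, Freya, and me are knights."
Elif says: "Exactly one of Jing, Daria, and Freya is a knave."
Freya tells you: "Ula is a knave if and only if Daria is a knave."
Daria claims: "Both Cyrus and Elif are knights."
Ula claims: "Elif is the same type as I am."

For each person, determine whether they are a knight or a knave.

Cyrus: knave, Jing: knight, Elif: knight, Freya: knight, Daria: knave, Ula: knave

Consider Cyrus. Suppose Cyrus is a knight.
Then no assignment of the remaining roles makes every statement match its speaker's type — contradiction.
So Cyrus is a knave.
With that fixed, Daria's statement is false, so Daria is a knave.
Consider Jing. Suppose Jing is a knave.
Then no assignment of the remaining roles makes every statement match its speaker's type — contradiction.
So Jing is a knight.
Consider Elif. Suppose Elif is a knave.
Then whichever role Ula has, Ula's statement has the wrong truth value — contradiction.
So Elif is a knight.
Consider Freya. Suppose Freya is a knave.
Then Jing's statement comes out false, contradicting Jing being a knight.
So Freya is a knight.
Consider Ula. Suppose Ula is a knight.
Then Cyrus's statement comes out true, contradicting Cyrus being a knave.
So Ula is a knave.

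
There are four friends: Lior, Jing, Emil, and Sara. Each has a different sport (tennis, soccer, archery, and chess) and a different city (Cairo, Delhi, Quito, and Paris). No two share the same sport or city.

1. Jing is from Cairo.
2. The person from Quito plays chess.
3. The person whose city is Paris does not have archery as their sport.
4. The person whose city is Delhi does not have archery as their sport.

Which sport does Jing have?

archery

With clues 1–2, chess is impossible for Jing's sport.
With clues 1–4, soccer and tennis are impossible for Jing's sport.
That leaves archery.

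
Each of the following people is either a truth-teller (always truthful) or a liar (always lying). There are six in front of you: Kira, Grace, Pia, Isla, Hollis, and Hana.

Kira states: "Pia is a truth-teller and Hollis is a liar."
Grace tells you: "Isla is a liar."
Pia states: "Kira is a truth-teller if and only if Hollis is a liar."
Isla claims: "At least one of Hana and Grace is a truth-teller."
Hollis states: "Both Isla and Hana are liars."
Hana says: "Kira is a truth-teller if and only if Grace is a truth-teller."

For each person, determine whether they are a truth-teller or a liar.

Consider Kira. Suppose Kira is a truth-teller.
Then no assignment of the remaining roles makes every statement match its speaker's type — contradiction.
So Kira is a liar.
Consider Grace. Suppose Grace is a truth-teller.
Then no assignment of the remaining roles makes every statement match its speaker's type — contradiction.
So Grace is a liar.
With that fixed, Hana's statement is true, so Hana is a truth-teller.
With that fixed, Isla's statement is true, so Isla is a truth-teller.
With that fixed, Hollis's statement is false, so Hollis is a liar.
With that fixed, Pia's statement is false, so Pia is a liar.

Kira: liar, Grace: liar, Pia: liar, Isla: truth-teller, Hollis: liar, Hana: truth-teller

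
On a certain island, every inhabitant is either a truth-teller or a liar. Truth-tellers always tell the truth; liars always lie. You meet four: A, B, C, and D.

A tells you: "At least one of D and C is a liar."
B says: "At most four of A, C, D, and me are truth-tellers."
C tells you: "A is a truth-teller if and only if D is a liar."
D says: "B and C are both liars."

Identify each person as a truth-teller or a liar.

A: truth-teller, B: truth-teller, C: truth-teller, D: liar

Regardless of anyone's role, B's statement is true, so B is a truth-teller.
With that fixed, D's statement is false, so D is a liar.
With that fixed, A's statement is true, so A is a truth-teller.
With that fixed, C's statement is true, so C is a truth-teller.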